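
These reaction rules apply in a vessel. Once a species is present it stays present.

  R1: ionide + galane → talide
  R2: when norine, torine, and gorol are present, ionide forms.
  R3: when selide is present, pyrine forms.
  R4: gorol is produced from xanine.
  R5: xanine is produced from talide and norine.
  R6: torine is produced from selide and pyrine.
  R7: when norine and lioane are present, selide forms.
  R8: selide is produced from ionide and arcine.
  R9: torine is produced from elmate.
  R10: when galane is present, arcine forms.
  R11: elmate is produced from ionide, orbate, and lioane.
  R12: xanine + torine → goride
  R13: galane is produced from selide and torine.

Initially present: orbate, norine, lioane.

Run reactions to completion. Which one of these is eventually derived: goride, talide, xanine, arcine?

arcine

norine and lioane present → selide forms (R7).
selide present → pyrine forms (R3).
selide and pyrine present → torine forms (R6).
selide and torine present → galane forms (R13).
galane present → arcine forms (R10).
talide would need ionide and galane (R1), but ionide never forms. xanine would need talide and norine (R5), but talide never forms. goride would need xanine and torine (R12), but xanine never forms.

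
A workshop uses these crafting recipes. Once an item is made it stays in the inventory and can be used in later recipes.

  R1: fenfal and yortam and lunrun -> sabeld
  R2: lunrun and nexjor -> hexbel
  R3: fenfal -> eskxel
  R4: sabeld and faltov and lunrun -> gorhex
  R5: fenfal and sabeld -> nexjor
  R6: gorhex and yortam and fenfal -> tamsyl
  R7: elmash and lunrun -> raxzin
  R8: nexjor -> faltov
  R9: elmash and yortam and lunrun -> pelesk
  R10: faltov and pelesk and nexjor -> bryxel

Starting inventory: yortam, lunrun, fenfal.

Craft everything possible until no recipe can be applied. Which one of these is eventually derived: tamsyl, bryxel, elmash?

fenfal and yortam and lunrun -> sabeld (R1).
Using R5, fenfal and sabeld make nexjor.
nexjor -> faltov (R8).
Using R4, sabeld, faltov, and lunrun make gorhex.
gorhex and yortam and fenfal -> tamsyl (R6).
bryxel would need faltov, pelesk, and nexjor (R10), but pelesk is never obtained. No rule produces elmash, and it is not given.

tamsyl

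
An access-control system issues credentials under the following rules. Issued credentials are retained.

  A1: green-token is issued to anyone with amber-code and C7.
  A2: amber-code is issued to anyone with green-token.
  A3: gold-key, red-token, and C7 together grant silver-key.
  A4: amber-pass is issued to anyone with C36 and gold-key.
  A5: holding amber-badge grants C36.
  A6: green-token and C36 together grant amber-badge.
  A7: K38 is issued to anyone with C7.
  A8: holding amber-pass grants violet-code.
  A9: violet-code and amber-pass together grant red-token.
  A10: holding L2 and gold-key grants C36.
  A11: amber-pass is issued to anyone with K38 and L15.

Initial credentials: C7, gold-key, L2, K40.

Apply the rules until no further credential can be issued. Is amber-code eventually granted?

amber-code would need green-token (A2), but green-token is never granted.

No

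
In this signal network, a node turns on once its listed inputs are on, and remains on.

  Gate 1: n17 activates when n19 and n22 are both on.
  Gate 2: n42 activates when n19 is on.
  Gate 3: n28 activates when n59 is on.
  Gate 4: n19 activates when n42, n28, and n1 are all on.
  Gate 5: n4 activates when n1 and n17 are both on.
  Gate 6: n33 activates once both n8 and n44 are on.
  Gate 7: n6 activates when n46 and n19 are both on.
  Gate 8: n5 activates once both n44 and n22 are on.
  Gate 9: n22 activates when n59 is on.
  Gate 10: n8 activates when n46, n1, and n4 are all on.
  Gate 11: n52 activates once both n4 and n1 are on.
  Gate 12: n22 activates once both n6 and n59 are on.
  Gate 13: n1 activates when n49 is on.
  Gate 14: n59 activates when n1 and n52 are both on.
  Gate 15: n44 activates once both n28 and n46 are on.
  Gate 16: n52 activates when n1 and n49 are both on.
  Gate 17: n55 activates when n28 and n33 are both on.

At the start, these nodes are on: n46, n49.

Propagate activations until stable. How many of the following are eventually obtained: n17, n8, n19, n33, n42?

0

n17 would need n19 and n22 (Gate 1), but n19 never turns on.
n8 would need n46, n1, and n4 (Gate 10), but n4 never turns on.
n19 would need n42, n28, and n1 (Gate 4), but n42 never turns on.
n33 would need n8 and n44 (Gate 6), but n8 never turns on.
n42 would need n19 (Gate 2), but n19 never turns on.
None of the 5 are reached.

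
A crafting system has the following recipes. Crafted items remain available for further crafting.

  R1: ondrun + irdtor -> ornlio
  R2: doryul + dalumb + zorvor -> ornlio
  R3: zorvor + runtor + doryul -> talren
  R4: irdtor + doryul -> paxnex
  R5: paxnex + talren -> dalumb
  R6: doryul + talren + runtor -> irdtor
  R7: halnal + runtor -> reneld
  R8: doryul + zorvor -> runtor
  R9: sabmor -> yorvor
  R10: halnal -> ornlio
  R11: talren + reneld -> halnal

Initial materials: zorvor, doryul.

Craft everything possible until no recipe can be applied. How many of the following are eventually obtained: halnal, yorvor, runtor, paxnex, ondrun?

Using R8, doryul and zorvor make runtor.
zorvor + runtor + doryul -> talren (R3).
Using R6, doryul, talren, and runtor make irdtor.
irdtor + doryul -> paxnex (R4).
halnal would need talren and reneld (R11), but reneld is never obtained.
yorvor would need sabmor (R9), but sabmor is never obtained.
runtor: reached.
paxnex: reached.
No rule produces ondrun, and it is not given.
Reached: runtor and paxnex — 2 of the 5.

2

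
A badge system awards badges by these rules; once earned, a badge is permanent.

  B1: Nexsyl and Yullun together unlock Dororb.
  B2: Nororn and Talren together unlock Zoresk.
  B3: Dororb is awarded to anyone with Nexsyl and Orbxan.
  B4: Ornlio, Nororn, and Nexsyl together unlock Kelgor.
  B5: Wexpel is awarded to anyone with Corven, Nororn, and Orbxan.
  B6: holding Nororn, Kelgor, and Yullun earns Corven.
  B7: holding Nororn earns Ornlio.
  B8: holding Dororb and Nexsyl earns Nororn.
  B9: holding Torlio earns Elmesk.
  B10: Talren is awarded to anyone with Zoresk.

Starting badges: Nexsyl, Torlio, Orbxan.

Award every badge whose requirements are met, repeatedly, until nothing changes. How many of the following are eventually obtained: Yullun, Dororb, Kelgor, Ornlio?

3

With Nexsyl and Orbxan, Dororb is earned (B3).
With Dororb and Nexsyl, Nororn is earned (B8).
With Nororn, Ornlio is earned (B7).
With Ornlio, Nororn, and Nexsyl, Kelgor is earned (B4).
No rule produces Yullun, and it is not given.
Dororb: reached.
Kelgor: reached.
Ornlio: reached.
Reached: Dororb, Kelgor, and Ornlio — 3 of the 4.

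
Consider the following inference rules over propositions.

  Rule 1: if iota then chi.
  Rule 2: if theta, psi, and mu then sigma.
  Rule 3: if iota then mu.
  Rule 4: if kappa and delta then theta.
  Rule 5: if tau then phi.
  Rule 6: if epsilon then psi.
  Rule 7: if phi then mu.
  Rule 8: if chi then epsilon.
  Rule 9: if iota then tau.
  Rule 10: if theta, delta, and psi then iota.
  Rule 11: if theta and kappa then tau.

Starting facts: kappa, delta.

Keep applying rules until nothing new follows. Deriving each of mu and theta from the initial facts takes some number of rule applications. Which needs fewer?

theta

theta: From kappa and delta, Rule 4 gives theta. [1 rule application]
mu: kappa and delta hold, so theta follows (Rule 4). theta and kappa hold, so tau follows (Rule 11). From tau, Rule 5 gives phi. phi holds, so mu follows (Rule 7). [4 rule applications]
theta needs fewer.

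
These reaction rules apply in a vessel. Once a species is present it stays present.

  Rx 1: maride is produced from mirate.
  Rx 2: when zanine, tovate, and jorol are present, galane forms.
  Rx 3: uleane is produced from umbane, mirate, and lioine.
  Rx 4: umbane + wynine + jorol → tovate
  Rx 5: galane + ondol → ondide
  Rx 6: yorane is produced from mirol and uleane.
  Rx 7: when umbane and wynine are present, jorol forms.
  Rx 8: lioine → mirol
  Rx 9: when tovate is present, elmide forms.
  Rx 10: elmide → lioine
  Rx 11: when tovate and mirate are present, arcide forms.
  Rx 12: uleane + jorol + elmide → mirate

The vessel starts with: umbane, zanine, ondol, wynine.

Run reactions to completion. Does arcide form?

arcide would need tovate and mirate (Rx 11), but mirate never forms.

No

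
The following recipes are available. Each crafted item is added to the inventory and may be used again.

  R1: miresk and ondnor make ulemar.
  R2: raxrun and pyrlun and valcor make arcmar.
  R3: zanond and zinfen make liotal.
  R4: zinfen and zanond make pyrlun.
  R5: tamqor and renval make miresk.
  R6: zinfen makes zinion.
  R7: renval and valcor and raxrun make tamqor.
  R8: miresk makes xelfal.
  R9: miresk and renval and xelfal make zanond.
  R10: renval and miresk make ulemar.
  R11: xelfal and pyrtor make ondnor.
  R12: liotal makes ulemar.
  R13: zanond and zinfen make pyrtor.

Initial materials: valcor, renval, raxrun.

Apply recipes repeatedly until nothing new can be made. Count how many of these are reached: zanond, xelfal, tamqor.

renval and valcor and raxrun → tamqor (R7).
tamqor and renval → miresk (R5).
Using R8, miresk makes xelfal.
miresk and renval and xelfal → zanond (R9).
zanond: reached.
xelfal: reached.
tamqor: reached.
All 3 are reached.

3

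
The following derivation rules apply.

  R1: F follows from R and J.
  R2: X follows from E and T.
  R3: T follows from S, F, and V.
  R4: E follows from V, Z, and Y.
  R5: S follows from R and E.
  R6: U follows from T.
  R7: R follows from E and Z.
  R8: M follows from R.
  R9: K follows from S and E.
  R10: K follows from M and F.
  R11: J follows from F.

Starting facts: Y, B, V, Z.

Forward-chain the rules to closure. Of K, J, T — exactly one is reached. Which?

K

V, Z, and Y hold, so E follows (R4).
From E and Z, R7 gives R.
From R and E, R5 gives S.
From S and E, R9 gives K.
J would need F (R11), but F is never established. T would need S, F, and V (R3), but F is never established.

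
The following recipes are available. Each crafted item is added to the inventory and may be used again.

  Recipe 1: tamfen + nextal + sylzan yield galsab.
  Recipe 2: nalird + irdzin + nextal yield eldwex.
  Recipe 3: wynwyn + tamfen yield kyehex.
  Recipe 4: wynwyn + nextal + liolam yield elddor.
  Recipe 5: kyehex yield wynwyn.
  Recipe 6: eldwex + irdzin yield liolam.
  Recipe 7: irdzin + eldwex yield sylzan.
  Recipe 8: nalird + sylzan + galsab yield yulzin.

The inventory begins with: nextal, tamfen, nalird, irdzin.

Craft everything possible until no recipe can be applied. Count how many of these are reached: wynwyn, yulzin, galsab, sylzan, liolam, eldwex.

Using Recipe 2, nalird, irdzin, and nextal make eldwex.
irdzin + eldwex → sylzan (Recipe 7).
eldwex + irdzin → liolam (Recipe 6).
tamfen + nextal + sylzan → galsab (Recipe 1).
nalird + sylzan + galsab → yulzin (Recipe 8).
wynwyn would need kyehex (Recipe 5), but kyehex is never obtained.
yulzin: reached.
galsab: reached.
sylzan: reached.
liolam: reached.
eldwex: reached.
Reached: yulzin, galsab, sylzan, liolam, and eldwex — 5 of the 6.

5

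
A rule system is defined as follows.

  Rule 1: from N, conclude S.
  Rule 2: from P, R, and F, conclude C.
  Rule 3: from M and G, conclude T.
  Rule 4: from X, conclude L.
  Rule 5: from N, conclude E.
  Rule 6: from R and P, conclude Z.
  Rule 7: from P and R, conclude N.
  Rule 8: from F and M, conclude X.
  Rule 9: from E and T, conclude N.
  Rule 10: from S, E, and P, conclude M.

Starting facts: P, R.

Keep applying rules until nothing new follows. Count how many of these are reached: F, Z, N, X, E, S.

4

R and P hold, so Z follows (Rule 6).
P and R hold, so N follows (Rule 7).
From N, Rule 5 gives E.
N holds, so S follows (Rule 1).
No rule produces F, and it is not given.
Z: reached.
N: reached.
X would need F and M (Rule 8), but F is never established.
E: reached.
S: reached.
Reached: Z, N, E, and S — 4 of the 6.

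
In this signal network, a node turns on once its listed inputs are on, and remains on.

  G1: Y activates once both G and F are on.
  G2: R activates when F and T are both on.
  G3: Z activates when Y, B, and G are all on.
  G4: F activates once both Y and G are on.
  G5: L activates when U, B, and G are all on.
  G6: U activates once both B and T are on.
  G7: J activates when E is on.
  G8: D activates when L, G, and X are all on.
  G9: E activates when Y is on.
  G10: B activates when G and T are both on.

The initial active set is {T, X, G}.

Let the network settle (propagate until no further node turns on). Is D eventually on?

G and T are on, so B activates (G10).
G6: B and T on → U on.
U, B, and G are on, so L activates (G5).
G8: L, G, and X on → D on.

Yes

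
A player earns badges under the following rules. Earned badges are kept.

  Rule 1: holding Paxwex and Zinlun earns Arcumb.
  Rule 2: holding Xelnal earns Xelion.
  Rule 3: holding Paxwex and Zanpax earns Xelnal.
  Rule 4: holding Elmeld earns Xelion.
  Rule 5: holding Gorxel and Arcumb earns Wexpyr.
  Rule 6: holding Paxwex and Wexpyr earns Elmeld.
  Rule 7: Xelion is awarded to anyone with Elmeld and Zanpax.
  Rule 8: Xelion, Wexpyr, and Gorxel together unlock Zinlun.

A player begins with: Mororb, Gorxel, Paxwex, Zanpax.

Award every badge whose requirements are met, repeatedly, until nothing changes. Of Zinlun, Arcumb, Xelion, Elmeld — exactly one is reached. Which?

Xelion

With Paxwex and Zanpax, Xelnal is earned (Rule 3).
With Xelnal, Xelion is earned (Rule 2).
Arcumb would need Paxwex and Zinlun (Rule 1), but Zinlun is never earned. Zinlun would need Xelion, Wexpyr, and Gorxel (Rule 8), but Wexpyr is never earned. Elmeld would need Paxwex and Wexpyr (Rule 6), but Wexpyr is never earned.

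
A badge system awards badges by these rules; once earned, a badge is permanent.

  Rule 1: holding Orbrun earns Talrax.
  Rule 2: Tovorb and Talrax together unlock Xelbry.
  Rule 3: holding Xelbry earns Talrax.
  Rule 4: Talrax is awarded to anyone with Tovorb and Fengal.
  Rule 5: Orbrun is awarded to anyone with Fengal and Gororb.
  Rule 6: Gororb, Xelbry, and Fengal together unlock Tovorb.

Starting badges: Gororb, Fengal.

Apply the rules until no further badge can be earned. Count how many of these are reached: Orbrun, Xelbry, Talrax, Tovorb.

2

With Fengal and Gororb, Orbrun is earned (Rule 5).
With Orbrun, Talrax is earned (Rule 1).
Orbrun: reached.
Xelbry would need Tovorb and Talrax (Rule 2), but Tovorb is never earned.
Talrax: reached.
Tovorb would need Gororb, Xelbry, and Fengal (Rule 6), but Xelbry is never earned.
Reached: Orbrun and Talrax — 2 of the 4.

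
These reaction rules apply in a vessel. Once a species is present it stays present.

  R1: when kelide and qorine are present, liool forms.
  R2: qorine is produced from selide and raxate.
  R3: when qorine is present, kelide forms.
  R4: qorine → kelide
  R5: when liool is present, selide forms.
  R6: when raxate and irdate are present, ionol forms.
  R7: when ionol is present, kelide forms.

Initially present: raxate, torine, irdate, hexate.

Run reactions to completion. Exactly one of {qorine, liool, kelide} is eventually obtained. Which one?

kelide

raxate and irdate present → ionol forms (R6).
ionol present → kelide forms (R7).
liool would need kelide and qorine (R1), but qorine never forms. qorine would need selide and raxate (R2), but selide never forms.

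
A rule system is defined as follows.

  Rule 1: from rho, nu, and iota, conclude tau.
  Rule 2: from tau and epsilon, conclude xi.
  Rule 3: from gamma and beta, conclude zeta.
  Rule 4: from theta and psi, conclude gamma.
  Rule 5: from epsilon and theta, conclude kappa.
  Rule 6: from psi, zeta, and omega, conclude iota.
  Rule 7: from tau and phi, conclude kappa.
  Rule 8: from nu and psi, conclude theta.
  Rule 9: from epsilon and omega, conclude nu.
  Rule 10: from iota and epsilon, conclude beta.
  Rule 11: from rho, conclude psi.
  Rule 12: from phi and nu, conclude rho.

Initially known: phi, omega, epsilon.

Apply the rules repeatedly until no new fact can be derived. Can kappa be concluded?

Yes

epsilon and omega hold, so nu follows (Rule 9).
phi and nu hold, so rho follows (Rule 12).
rho holds, so psi follows (Rule 11).
nu and psi hold, so theta follows (Rule 8).
epsilon and theta hold, so kappa follows (Rule 5).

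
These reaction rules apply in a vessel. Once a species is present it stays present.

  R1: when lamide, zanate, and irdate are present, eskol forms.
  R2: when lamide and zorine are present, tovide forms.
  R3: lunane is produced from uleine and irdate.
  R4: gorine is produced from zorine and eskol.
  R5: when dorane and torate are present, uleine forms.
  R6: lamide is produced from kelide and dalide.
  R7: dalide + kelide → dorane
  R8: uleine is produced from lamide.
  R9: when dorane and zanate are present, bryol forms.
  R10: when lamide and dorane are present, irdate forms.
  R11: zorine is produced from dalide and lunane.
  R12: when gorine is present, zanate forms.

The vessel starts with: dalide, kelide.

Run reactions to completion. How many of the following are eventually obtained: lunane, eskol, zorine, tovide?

3

kelide and dalide present → lamide forms (R6).
dalide and kelide present → dorane forms (R7).
lamide and dorane present → irdate forms (R10).
lamide present → uleine forms (R8).
uleine and irdate present → lunane forms (R3).
dalide and lunane present → zorine forms (R11).
lamide and zorine present → tovide forms (R2).
lunane: reached.
eskol would need lamide, zanate, and irdate (R1), but zanate never forms.
zorine: reached.
tovide: reached.
Reached: lunane, zorine, and tovide — 3 of the 4.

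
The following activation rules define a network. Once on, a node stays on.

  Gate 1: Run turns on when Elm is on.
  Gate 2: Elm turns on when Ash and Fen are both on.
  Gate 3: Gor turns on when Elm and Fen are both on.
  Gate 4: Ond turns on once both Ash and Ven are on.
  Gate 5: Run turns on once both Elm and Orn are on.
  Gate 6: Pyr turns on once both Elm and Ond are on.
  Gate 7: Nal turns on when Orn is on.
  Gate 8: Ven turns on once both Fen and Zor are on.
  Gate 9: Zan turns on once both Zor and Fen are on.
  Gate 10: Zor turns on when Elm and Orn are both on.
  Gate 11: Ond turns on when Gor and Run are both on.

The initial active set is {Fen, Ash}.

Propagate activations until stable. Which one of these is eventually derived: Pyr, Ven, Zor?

Ash and Fen are on, so Elm turns on (Gate 2).
Elm and Fen are on, so Gor turns on (Gate 3).
Gate 1: Elm on → Run on.
Gate 11: Gor and Run on → Ond on.
Elm and Ond are on, so Pyr turns on (Gate 6).
Zor would need Elm and Orn (Gate 10), but Orn never turns on. Ven would need Fen and Zor (Gate 8), but Zor never turns on.

Pyr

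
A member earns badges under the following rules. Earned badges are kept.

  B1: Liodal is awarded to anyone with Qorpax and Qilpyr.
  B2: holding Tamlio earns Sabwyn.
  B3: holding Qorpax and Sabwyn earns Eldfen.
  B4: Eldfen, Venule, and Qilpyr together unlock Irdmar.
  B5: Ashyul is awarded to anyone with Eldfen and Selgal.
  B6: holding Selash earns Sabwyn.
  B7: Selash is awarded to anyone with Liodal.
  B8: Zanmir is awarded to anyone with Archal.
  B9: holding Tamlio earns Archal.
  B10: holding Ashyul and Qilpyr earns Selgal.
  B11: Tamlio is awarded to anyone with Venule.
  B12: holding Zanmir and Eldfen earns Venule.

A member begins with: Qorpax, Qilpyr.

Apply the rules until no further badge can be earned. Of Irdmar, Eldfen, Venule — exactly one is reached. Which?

Eldfen

With Qorpax and Qilpyr, Liodal is earned (B1).
With Liodal, Selash is earned (B7).
With Selash, Sabwyn is earned (B6).
With Qorpax and Sabwyn, Eldfen is earned (B3).
Irdmar would need Eldfen, Venule, and Qilpyr (B4), but Venule is never earned. Venule would need Zanmir and Eldfen (B12), but Zanmir is never earned.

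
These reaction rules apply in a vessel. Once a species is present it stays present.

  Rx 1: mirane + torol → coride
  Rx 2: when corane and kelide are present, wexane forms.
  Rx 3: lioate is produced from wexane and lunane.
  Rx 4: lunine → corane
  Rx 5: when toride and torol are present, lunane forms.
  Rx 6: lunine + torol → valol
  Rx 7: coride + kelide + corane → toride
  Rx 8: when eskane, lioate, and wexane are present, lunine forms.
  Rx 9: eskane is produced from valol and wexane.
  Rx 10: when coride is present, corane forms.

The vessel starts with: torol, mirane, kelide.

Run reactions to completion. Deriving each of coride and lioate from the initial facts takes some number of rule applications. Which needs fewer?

coride: mirane and torol present → coride forms (Rx 1). [1 rule application]
lioate: mirane and torol present → coride forms (Rx 1). coride present → corane forms (Rx 10). corane and kelide present → wexane forms (Rx 2). coride, kelide, and corane present → toride forms (Rx 7). toride and torol present → lunane forms (Rx 5). wexane and lunane present → lioate forms (Rx 3). [6 rule applications]
coride needs fewer.

coride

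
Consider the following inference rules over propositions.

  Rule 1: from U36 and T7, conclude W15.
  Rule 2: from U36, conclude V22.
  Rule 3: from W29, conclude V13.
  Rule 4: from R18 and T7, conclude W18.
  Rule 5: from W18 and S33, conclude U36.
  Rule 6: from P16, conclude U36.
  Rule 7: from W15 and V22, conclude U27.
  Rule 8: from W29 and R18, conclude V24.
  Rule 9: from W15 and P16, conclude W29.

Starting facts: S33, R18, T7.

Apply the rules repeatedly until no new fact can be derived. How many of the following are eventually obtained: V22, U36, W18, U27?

4

From R18 and T7, Rule 4 gives W18.
W18 and S33 hold, so U36 follows (Rule 5).
U36 holds, so V22 follows (Rule 2).
U36 and T7 hold, so W15 follows (Rule 1).
From W15 and V22, Rule 7 gives U27.
V22: reached.
U36: reached.
W18: reached.
U27: reached.
All 4 are reached.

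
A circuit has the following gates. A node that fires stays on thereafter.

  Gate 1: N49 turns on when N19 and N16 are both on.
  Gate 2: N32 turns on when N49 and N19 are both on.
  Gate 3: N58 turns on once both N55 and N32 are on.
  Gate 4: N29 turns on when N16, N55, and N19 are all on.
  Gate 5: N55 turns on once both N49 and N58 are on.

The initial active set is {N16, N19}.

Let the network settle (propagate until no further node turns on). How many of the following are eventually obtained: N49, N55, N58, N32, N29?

Gate 1: N19 and N16 on → N49 on.
Gate 2: N49 and N19 on → N32 on.
N49: reached.
N55 would need N49 and N58 (Gate 5), but N58 never turns on.
N58 would need N55 and N32 (Gate 3), but N55 never turns on.
N32: reached.
N29 would need N16, N55, and N19 (Gate 4), but N55 never turns on.
Reached: N49 and N32 — 2 of the 5.

2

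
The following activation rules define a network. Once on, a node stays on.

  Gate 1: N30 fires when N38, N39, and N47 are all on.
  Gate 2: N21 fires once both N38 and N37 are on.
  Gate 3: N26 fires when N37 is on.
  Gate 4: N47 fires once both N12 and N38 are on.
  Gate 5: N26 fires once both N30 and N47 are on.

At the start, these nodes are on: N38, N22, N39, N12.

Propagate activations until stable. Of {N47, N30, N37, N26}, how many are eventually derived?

3

N12 and N38 are on, so N47 fires (Gate 4).
N38, N39, and N47 are on, so N30 fires (Gate 1).
N30 and N47 are on, so N26 fires (Gate 5).
N47: reached.
N30: reached.
No rule produces N37, and it is not given.
N26: reached.
Reached: N47, N30, and N26 — 3 of the 4.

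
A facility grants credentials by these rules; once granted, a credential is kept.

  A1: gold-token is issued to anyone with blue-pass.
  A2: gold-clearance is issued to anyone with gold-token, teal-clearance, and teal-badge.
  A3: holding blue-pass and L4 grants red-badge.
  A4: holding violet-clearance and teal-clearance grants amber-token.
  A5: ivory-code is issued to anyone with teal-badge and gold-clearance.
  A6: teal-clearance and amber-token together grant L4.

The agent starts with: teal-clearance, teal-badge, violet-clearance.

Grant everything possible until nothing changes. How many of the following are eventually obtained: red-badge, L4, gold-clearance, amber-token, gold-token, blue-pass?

Holding violet-clearance and teal-clearance grants amber-token (A4).
Holding teal-clearance and amber-token grants L4 (A6).
red-badge would need blue-pass and L4 (A3), but blue-pass is never granted.
L4: reached.
gold-clearance would need gold-token, teal-clearance, and teal-badge (A2), but gold-token is never granted.
amber-token: reached.
gold-token would need blue-pass (A1), but blue-pass is never granted.
No rule produces blue-pass, and it is not given.
Reached: L4 and amber-token — 2 of the 6.

2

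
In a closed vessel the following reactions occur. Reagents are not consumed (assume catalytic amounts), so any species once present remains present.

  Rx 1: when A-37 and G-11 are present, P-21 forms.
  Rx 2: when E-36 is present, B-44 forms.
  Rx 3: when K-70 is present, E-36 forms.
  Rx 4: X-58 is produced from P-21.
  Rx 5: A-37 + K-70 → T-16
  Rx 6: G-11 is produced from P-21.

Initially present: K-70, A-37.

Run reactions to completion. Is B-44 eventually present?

K-70 present → E-36 forms (Rx 3).
E-36 present → B-44 forms (Rx 2).

Yes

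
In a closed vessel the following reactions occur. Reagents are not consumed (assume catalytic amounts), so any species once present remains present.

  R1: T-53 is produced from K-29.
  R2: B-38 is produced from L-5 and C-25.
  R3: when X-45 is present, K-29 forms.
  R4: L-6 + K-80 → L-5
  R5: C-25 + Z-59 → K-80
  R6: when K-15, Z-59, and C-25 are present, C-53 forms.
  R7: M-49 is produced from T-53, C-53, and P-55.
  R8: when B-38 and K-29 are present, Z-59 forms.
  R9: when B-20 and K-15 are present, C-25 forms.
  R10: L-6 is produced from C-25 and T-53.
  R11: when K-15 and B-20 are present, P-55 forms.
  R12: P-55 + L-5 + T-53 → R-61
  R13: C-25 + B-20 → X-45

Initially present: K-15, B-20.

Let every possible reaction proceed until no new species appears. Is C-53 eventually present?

No

C-53 would need K-15, Z-59, and C-25 (R6), but Z-59 never forms.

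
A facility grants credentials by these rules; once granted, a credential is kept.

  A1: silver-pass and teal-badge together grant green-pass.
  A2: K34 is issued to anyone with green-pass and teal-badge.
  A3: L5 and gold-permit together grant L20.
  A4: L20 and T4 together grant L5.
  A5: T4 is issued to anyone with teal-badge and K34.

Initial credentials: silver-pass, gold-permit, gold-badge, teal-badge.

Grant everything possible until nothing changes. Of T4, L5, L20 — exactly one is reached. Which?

Holding silver-pass and teal-badge grants green-pass (A1).
Holding green-pass and teal-badge grants K34 (A2).
Holding teal-badge and K34 grants T4 (A5).
L20 would need L5 and gold-permit (A3), but L5 is never granted. L5 would need L20 and T4 (A4), but L20 is never granted.

T4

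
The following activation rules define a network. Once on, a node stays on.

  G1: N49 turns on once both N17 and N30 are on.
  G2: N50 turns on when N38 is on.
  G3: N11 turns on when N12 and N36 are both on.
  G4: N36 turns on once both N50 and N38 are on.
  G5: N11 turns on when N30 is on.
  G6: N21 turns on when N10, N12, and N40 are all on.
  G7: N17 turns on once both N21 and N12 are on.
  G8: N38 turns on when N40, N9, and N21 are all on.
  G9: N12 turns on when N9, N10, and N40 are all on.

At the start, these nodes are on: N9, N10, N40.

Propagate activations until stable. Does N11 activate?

Yes

G9: N9, N10, and N40 on → N12 on.
N10, N12, and N40 are on, so N21 turns on (G6).
G8: N40, N9, and N21 on → N38 on.
N38 is on, so N50 turns on (G2).
N50 and N38 are on, so N36 turns on (G4).
N12 and N36 are on, so N11 turns on (G3).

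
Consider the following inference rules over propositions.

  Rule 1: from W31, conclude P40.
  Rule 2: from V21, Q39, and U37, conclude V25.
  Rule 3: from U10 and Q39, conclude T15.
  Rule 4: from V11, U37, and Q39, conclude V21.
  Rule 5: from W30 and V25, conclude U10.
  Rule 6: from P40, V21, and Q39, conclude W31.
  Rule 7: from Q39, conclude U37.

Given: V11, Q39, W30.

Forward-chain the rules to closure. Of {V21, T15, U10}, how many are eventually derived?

Q39 holds, so U37 follows (Rule 7).
V11, U37, and Q39 hold, so V21 follows (Rule 4).
V21, Q39, and U37 hold, so V25 follows (Rule 2).
W30 and V25 hold, so U10 follows (Rule 5).
U10 and Q39 hold, so T15 follows (Rule 3).
V21: reached.
T15: reached.
U10: reached.
All 3 are reached.

3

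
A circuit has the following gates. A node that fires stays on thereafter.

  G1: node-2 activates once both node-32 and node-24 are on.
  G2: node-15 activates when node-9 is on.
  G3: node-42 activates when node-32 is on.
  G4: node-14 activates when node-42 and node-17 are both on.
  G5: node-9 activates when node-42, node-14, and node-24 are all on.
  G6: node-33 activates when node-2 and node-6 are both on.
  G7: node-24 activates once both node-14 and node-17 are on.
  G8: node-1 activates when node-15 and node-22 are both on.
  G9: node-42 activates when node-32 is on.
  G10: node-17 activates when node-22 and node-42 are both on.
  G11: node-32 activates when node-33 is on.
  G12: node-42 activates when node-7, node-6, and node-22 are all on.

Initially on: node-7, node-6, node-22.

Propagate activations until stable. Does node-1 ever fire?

node-7, node-6, and node-22 are on, so node-42 activates (G12).
G10: node-22 and node-42 on → node-17 on.
G4: node-42 and node-17 on → node-14 on.
node-14 and node-17 are on, so node-24 activates (G7).
node-42, node-14, and node-24 are on, so node-9 activates (G5).
G2: node-9 on → node-15 on.
G8: node-15 and node-22 on → node-1 on.

Yes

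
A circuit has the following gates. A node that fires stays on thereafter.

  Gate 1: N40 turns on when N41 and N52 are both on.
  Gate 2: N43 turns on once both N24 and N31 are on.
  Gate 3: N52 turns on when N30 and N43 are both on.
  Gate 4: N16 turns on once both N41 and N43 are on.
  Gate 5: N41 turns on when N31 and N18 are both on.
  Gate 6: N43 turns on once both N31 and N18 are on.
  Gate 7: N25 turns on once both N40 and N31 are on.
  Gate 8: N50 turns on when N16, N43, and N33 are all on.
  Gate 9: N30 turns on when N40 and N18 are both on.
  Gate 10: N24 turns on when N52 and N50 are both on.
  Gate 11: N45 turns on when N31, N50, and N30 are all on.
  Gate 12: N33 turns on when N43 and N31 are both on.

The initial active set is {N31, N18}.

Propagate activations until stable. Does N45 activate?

No

N45 would need N31, N50, and N30 (Gate 11), but N30 never turns on.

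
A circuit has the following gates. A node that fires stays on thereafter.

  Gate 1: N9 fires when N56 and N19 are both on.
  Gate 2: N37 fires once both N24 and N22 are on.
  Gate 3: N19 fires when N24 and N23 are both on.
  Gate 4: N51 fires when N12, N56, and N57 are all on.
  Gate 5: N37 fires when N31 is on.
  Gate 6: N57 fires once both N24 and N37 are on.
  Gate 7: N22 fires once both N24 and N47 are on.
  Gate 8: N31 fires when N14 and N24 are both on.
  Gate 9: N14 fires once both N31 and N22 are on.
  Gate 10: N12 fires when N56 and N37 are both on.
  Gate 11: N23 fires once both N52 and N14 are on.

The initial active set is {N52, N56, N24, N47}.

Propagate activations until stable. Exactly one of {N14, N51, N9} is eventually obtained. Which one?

N24 and N47 are on, so N22 fires (Gate 7).
Gate 2: N24 and N22 on → N37 on.
N24 and N37 are on, so N57 fires (Gate 6).
N56 and N37 are on, so N12 fires (Gate 10).
Gate 4: N12, N56, and N57 on → N51 on.
N9 would need N56 and N19 (Gate 1), but N19 never turns on. N14 would need N31 and N22 (Gate 9), but N31 never turns on.

N51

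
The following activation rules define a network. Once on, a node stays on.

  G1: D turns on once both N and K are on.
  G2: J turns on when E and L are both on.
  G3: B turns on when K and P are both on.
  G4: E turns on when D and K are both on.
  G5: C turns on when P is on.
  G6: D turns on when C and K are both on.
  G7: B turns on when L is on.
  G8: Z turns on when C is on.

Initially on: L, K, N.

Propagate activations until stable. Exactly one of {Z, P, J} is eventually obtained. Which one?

J

N and K are on, so D turns on (G1).
G4: D and K on → E on.
E and L are on, so J turns on (G2).
No rule produces P, and it is not given. Z would need C (G8), but C never turns on.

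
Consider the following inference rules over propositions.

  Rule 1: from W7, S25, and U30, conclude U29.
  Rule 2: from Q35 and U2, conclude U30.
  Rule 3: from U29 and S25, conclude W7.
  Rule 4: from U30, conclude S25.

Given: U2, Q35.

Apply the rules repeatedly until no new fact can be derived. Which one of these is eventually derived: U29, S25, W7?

Q35 and U2 hold, so U30 follows (Rule 2).
U30 holds, so S25 follows (Rule 4).
U29 would need W7, S25, and U30 (Rule 1), but W7 is never established. W7 would need U29 and S25 (Rule 3), but U29 is never established.

S25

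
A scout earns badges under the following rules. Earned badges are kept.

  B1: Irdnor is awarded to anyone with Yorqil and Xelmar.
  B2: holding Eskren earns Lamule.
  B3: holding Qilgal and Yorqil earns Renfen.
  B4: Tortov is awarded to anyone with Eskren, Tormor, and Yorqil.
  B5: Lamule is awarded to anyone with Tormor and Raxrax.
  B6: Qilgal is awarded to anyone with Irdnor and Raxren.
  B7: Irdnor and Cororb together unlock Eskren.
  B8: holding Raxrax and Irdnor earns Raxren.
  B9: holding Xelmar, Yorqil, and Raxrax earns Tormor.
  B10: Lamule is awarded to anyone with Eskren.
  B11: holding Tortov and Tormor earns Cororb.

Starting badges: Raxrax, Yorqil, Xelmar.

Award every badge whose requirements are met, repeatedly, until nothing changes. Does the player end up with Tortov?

Tortov would need Eskren, Tormor, and Yorqil (B4), but Eskren is never earned.

No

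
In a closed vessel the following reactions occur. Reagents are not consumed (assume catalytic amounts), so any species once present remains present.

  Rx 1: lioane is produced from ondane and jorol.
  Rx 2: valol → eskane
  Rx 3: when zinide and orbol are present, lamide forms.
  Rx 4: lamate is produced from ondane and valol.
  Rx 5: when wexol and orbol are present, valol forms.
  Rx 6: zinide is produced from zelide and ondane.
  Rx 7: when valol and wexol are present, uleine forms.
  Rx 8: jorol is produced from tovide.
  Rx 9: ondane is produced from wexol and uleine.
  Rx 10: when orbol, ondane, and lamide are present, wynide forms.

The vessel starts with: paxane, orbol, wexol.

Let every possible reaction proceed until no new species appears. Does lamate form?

Yes

wexol and orbol present → valol forms (Rx 5).
valol and wexol present → uleine forms (Rx 7).
wexol and uleine present → ondane forms (Rx 9).
ondane and valol present → lamate forms (Rx 4).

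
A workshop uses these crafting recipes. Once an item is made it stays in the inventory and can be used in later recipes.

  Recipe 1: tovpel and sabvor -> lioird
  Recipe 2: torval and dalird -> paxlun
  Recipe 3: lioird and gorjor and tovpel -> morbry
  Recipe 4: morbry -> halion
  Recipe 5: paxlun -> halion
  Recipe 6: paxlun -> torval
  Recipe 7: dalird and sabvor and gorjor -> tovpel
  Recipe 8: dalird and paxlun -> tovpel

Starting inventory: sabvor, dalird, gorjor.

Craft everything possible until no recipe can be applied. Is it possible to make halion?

Yes

dalird and sabvor and gorjor -> tovpel (Recipe 7).
tovpel and sabvor -> lioird (Recipe 1).
Using Recipe 3, lioird, gorjor, and tovpel make morbry.
Using Recipe 4, morbry makes halion.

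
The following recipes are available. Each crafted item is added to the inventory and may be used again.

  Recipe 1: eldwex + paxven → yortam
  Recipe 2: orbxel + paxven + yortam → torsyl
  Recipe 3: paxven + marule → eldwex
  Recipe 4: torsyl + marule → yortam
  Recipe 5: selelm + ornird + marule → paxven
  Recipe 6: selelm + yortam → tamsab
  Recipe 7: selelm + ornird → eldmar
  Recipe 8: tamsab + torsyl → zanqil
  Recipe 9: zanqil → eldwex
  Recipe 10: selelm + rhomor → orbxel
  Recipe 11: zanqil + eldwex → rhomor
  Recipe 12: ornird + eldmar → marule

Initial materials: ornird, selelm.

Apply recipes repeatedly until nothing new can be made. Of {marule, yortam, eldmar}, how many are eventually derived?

3

Using Recipe 7, selelm and ornird make eldmar.
ornird + eldmar → marule (Recipe 12).
selelm + ornird + marule → paxven (Recipe 5).
Using Recipe 3, paxven and marule make eldwex.
Using Recipe 1, eldwex and paxven make yortam.
marule: reached.
yortam: reached.
eldmar: reached.
All 3 are reached.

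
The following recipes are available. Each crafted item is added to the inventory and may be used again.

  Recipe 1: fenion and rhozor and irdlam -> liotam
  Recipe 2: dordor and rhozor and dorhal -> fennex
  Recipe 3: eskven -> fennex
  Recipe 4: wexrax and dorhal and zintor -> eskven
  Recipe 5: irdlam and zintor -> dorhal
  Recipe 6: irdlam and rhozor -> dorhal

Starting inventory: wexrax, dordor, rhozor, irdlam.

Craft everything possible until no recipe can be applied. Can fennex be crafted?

irdlam and rhozor -> dorhal (Recipe 6).
dordor and rhozor and dorhal -> fennex (Recipe 2).

Yes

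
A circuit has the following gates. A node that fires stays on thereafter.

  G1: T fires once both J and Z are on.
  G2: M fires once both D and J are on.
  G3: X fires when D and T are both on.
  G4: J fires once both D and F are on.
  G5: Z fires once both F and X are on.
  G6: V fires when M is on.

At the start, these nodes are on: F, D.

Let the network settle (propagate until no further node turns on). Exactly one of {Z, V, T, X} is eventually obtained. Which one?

V

D and F are on, so J fires (G4).
D and J are on, so M fires (G2).
M is on, so V fires (G6).
X would need D and T (G3), but T never turns on. T would need J and Z (G1), but Z never turns on. Z would need F and X (G5), but X never turns on.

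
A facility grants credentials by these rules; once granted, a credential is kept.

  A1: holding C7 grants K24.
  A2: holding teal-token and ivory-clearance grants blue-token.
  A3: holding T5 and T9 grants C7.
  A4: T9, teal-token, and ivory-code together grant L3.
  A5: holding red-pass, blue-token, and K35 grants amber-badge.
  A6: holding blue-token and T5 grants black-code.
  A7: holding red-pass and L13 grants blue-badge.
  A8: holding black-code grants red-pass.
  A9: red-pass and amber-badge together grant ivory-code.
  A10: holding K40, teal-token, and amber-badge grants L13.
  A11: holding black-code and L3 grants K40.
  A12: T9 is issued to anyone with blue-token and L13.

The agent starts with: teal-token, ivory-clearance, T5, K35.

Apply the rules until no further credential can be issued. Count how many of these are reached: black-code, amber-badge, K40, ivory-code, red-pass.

Holding teal-token and ivory-clearance grants blue-token (A2).
Holding blue-token and T5 grants black-code (A6).
Holding black-code grants red-pass (A8).
Holding red-pass, blue-token, and K35 grants amber-badge (A5).
Holding red-pass and amber-badge grants ivory-code (A9).
black-code: reached.
amber-badge: reached.
K40 would need black-code and L3 (A11), but L3 is never granted.
ivory-code: reached.
red-pass: reached.
Reached: black-code, amber-badge, ivory-code, and red-pass — 4 of the 5.

4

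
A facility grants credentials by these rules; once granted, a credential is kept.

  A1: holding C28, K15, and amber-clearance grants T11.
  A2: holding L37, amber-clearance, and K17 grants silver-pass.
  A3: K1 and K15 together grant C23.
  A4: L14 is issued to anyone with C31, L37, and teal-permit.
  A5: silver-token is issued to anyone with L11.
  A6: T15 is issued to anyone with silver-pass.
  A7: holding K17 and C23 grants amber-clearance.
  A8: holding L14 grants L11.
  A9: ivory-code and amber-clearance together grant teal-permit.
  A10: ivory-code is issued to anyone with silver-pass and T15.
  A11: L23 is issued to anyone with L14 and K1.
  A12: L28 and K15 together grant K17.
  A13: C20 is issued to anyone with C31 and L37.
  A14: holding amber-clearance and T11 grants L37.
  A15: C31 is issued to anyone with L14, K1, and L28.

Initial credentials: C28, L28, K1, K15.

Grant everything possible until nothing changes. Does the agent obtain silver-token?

No

silver-token would need L11 (A5), but L11 is never granted.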